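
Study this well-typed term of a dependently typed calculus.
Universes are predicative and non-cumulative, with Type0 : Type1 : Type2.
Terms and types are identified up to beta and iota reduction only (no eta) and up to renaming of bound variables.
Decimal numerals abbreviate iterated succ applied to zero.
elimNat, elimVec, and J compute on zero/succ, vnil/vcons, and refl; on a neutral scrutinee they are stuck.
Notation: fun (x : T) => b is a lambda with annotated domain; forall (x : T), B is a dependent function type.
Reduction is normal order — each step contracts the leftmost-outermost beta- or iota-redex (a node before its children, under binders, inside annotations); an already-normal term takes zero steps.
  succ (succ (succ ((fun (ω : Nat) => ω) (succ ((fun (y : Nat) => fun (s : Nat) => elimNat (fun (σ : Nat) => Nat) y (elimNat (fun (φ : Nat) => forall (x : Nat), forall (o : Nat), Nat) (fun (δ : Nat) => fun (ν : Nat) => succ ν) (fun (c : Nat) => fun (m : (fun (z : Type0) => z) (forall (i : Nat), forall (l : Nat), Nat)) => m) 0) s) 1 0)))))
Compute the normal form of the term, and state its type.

reduced normal form:
  5
type:
  Nat
observation: the first redex contracted is a beta-redex; the normal form is reached in 4 normal-order steps.


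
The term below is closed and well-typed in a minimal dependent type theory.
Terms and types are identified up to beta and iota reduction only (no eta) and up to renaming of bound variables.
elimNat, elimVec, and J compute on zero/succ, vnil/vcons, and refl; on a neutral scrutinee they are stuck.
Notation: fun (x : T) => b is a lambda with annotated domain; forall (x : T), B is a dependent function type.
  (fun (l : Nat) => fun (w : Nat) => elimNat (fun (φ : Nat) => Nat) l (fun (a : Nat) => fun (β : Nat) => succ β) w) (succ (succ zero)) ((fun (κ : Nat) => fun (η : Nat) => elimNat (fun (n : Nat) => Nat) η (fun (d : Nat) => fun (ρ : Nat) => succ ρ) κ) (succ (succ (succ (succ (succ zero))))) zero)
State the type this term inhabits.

type:
  Nat


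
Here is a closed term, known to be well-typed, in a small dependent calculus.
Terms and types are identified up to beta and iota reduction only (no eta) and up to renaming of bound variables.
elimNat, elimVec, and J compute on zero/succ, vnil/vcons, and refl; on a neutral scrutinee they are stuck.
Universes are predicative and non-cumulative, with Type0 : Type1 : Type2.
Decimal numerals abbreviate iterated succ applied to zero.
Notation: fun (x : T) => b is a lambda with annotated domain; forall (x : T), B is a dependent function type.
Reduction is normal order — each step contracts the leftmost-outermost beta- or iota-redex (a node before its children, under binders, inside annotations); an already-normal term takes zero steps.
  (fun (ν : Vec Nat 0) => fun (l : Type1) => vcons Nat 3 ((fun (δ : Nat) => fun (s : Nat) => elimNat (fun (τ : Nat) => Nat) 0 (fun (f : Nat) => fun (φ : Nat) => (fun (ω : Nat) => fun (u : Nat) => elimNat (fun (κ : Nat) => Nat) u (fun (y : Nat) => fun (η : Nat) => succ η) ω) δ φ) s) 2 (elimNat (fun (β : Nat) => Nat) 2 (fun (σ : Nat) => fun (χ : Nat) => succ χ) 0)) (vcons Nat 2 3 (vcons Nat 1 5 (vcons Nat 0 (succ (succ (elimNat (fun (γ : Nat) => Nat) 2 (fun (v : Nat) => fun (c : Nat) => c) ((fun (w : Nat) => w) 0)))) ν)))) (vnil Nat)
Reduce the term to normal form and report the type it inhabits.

resulting normal form:
  fun (ν : Type1) => vcons Nat 3 4 (vcons Nat 2 3 (vcons Nat 1 5 (vcons Nat 0 4 (vnil Nat))))
inferred type:
  forall (ν : Type1), Vec Nat 4


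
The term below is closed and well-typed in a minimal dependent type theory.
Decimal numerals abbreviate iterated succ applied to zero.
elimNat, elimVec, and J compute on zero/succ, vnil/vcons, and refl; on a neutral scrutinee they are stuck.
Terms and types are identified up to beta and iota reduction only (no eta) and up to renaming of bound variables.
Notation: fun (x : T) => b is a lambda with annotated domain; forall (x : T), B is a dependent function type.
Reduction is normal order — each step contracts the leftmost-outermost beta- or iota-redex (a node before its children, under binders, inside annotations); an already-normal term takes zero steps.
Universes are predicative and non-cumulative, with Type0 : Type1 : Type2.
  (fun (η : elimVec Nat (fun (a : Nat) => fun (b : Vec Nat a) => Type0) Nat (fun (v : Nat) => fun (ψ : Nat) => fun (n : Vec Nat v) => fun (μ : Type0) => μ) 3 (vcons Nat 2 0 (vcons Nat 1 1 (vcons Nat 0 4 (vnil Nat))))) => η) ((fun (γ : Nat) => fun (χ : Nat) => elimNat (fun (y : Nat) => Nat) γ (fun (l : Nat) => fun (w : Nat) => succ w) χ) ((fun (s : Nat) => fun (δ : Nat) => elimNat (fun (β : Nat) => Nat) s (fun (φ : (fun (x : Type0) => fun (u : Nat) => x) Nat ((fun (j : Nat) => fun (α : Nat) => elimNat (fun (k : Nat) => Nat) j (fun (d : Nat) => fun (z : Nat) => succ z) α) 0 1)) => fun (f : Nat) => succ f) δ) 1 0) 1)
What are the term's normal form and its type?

reduced normal form:
  2
type:
  Nat


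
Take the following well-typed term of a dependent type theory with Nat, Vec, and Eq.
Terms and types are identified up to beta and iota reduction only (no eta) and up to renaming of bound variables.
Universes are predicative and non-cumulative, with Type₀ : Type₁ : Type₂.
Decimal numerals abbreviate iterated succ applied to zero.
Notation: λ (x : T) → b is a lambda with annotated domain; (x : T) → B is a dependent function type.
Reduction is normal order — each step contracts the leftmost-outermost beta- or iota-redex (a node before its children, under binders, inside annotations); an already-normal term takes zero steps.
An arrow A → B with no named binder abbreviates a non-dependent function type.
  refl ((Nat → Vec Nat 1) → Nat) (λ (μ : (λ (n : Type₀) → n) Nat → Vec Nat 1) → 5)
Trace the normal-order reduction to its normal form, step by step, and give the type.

reduction (normal order):
  refl ((Nat → Vec Nat 1) → Nat) (λ (μ : (λ (n : Type₀) → n) Nat → Vec Nat 1) → 5)
  ~> refl ((Nat → Vec Nat 1) → Nat) (λ (μ : Nat → Vec Nat 1) → 5)
inferred type:
  Eq ((Nat → Vec Nat 1) → Nat) (λ (μ : Nat → Vec Nat 1) → 5) (λ (n : Nat → Vec Nat 1) → 5)


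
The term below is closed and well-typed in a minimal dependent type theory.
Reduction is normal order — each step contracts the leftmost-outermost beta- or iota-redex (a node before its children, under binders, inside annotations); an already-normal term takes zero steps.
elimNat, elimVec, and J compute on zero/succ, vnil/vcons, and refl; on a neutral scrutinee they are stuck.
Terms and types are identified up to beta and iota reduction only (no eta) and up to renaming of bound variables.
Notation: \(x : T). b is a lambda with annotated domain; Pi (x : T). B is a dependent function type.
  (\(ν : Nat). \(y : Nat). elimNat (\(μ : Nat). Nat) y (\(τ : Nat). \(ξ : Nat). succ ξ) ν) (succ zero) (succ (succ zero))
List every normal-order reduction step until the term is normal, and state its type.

normal-order reduction:
  (\(ν : Nat). \(y : Nat). elimNat (\(μ : Nat). Nat) y (\(τ : Nat). \(ξ : Nat). succ ξ) ν) (succ zero) (succ (succ zero))
  ~> (\(ν : Nat). elimNat (\(y : Nat). Nat) ν (\(μ : Nat). \(τ : Nat). succ τ) (succ zero)) (succ (succ zero))
  ~> elimNat (\(ν : Nat). Nat) (succ (succ zero)) (\(y : Nat). \(μ : Nat). succ μ) (succ zero)
  ~> (\(ν : Nat). \(y : Nat). succ y) zero (elimNat (\(μ : Nat). Nat) (succ (succ zero)) (\(τ : Nat). \(ξ : Nat). succ ξ) zero)
  ~> (\(ν : Nat). succ ν) (elimNat (\(y : Nat). Nat) (succ (succ zero)) (\(μ : Nat). \(τ : Nat). succ τ) zero)
  ~> succ (elimNat (\(ν : Nat). Nat) (succ (succ zero)) (\(y : Nat). \(μ : Nat). succ μ) zero)
  ~> succ (succ (succ zero))
inferred type:
  Nat


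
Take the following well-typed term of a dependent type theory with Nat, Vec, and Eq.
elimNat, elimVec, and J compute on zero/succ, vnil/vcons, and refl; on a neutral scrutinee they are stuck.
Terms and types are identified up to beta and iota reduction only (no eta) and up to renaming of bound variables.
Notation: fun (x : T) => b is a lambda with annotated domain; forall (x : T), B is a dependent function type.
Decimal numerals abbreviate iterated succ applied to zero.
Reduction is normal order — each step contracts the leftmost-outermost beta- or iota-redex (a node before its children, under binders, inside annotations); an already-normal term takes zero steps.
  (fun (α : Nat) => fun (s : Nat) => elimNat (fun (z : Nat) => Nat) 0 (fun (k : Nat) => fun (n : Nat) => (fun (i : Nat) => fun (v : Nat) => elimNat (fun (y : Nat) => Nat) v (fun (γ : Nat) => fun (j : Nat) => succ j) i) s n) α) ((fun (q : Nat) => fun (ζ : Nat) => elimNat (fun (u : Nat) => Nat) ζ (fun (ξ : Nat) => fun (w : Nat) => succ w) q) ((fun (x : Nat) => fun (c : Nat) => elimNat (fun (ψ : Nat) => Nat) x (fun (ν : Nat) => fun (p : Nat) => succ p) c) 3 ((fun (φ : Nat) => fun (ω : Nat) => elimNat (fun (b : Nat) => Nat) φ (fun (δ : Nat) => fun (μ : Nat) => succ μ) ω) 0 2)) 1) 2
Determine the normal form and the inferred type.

reduced normal form:
  12
inferred type:
  Nat


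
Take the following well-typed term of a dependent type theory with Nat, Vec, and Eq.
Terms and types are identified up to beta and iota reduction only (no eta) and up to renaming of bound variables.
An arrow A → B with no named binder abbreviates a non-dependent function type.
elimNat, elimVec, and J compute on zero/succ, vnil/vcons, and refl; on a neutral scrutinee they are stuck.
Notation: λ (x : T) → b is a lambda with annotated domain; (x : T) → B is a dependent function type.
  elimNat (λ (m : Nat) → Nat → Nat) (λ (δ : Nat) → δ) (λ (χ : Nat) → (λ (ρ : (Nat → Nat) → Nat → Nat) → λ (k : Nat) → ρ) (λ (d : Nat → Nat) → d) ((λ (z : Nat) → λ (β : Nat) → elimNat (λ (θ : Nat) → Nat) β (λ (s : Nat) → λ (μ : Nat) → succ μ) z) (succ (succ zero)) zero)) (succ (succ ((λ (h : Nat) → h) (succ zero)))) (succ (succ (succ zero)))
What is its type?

inferred type:
  Nat


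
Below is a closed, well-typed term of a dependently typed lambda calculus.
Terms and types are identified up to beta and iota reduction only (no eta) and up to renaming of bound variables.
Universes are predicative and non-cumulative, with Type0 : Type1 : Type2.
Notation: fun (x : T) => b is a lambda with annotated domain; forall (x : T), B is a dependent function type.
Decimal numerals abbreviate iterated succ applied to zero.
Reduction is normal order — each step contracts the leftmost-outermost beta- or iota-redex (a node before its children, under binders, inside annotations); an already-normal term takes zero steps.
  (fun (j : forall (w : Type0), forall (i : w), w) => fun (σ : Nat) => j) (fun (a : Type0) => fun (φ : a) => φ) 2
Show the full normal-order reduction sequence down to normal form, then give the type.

normal-order reduction sequence:
  (fun (j : forall (w : Type0), forall (i : w), w) => fun (σ : Nat) => j) (fun (a : Type0) => fun (φ : a) => φ) 2
  ~> (fun (j : Nat) => fun (w : Type0) => fun (i : w) => i) 2
  ~> fun (j : Type0) => fun (w : j) => w
the term's type:
  forall (j : Type0), forall (w : j), j


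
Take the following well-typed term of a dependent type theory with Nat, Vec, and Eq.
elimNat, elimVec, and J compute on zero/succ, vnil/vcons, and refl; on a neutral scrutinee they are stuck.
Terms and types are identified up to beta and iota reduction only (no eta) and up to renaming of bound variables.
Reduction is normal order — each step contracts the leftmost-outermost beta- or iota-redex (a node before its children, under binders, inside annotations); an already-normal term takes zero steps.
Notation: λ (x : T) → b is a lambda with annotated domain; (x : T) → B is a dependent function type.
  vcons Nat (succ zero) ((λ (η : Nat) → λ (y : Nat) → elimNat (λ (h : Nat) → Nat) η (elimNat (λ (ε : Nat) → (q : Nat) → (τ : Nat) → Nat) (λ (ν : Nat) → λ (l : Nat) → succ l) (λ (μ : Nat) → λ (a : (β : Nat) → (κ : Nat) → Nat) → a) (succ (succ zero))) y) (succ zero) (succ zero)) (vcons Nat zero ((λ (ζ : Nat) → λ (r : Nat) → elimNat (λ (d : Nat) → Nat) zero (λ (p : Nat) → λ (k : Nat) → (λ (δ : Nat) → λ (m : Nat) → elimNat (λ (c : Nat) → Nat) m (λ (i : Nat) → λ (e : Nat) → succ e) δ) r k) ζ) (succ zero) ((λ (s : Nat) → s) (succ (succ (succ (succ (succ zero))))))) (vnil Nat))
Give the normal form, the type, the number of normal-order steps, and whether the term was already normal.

reduced normal form:
  vcons Nat (succ zero) (succ (succ zero)) (vcons Nat zero (succ (succ (succ (succ (succ zero))))) (vnil Nat))
inferred type:
  Vec Nat (succ (succ zero))
normal-order step count: 38
already normal: no
first redex: a beta-redex


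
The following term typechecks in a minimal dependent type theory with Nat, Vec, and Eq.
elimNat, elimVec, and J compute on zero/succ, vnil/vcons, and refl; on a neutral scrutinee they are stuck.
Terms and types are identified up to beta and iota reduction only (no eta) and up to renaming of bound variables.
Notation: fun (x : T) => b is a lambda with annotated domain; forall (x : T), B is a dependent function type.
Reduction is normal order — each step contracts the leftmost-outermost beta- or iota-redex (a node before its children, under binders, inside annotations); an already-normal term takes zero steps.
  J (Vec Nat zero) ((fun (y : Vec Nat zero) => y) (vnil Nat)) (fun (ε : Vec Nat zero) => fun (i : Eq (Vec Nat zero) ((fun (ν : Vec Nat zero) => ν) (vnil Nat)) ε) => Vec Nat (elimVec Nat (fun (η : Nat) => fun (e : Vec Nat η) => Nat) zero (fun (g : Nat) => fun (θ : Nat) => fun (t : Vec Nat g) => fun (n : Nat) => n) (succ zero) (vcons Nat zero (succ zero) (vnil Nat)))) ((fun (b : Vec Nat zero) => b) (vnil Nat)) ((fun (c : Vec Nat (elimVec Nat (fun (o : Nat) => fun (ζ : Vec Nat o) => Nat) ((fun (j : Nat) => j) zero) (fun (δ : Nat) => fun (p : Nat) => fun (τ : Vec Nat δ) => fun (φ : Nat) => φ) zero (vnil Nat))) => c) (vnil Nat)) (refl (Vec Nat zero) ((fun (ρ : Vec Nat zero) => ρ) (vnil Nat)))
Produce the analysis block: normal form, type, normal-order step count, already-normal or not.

normal form:
  vnil Nat
inferred type:
  Vec Nat zero
normal-order step count: 2
already normal: no
first contracted redex: a J iota-redex


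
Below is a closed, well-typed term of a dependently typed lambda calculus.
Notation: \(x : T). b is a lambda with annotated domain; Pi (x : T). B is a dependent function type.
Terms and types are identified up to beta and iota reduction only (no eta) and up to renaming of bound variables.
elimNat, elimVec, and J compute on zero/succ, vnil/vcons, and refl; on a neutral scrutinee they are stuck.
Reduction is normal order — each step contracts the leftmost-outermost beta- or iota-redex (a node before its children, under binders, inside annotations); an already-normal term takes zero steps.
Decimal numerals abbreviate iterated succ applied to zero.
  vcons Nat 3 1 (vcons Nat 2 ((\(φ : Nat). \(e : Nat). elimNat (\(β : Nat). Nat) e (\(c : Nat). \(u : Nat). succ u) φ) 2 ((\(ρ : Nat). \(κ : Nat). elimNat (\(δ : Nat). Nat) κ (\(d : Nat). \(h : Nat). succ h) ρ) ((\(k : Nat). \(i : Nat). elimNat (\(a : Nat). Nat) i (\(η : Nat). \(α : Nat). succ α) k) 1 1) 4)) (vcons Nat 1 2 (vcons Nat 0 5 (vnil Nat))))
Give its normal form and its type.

normal form:
  vcons Nat 3 1 (vcons Nat 2 8 (vcons Nat 1 2 (vcons Nat 0 5 (vnil Nat))))
type:
  Vec Nat 4
observation: reduction starts at a beta-redex, and 24 normal-order steps reach the normal form.


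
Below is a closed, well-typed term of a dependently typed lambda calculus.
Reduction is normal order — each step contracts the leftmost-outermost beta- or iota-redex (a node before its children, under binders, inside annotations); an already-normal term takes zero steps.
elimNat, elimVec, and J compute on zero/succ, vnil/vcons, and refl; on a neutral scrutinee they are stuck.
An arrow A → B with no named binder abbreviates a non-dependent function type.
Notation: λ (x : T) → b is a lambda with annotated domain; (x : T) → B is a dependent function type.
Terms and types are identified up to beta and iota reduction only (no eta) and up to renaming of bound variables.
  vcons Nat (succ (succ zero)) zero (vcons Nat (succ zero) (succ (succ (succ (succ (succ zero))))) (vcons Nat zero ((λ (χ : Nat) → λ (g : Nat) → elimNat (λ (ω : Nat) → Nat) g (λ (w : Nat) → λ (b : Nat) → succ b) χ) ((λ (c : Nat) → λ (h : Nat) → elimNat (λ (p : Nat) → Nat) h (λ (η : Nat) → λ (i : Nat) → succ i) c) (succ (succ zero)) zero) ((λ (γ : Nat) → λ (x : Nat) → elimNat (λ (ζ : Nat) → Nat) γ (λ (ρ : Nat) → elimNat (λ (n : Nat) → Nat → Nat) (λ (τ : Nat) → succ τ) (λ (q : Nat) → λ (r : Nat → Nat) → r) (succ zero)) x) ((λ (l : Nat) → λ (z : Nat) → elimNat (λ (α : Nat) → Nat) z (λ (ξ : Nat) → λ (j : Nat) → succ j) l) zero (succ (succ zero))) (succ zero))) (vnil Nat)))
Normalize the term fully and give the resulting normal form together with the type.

resulting normal form:
  vcons Nat (succ (succ zero)) zero (vcons Nat (succ zero) (succ (succ (succ (succ (succ zero))))) (vcons Nat zero (succ (succ (succ (succ (succ zero))))) (vnil Nat)))
the term's type:
  Vec Nat (succ (succ (succ zero)))


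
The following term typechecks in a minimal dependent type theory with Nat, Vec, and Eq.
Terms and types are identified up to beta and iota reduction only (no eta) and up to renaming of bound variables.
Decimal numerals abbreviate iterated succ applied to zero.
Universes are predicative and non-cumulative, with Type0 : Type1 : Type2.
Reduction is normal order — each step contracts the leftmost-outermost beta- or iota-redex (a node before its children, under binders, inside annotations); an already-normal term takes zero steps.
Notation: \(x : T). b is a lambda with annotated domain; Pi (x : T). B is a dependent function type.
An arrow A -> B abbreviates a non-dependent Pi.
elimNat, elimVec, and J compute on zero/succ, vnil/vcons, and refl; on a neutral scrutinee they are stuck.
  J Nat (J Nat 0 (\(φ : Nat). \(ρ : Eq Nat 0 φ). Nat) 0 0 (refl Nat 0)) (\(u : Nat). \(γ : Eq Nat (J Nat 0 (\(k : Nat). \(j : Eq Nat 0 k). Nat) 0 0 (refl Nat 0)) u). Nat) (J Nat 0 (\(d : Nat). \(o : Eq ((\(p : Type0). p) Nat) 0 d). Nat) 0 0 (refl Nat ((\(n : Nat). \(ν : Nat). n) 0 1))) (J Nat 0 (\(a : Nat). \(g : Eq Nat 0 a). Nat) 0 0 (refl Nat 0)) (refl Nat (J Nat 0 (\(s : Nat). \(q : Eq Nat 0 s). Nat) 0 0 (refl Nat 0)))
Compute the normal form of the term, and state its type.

resulting normal form:
  0
type:
  Nat
observation: the leftmost-outermost redex is a J iota-redex, and normalization takes 2 steps.


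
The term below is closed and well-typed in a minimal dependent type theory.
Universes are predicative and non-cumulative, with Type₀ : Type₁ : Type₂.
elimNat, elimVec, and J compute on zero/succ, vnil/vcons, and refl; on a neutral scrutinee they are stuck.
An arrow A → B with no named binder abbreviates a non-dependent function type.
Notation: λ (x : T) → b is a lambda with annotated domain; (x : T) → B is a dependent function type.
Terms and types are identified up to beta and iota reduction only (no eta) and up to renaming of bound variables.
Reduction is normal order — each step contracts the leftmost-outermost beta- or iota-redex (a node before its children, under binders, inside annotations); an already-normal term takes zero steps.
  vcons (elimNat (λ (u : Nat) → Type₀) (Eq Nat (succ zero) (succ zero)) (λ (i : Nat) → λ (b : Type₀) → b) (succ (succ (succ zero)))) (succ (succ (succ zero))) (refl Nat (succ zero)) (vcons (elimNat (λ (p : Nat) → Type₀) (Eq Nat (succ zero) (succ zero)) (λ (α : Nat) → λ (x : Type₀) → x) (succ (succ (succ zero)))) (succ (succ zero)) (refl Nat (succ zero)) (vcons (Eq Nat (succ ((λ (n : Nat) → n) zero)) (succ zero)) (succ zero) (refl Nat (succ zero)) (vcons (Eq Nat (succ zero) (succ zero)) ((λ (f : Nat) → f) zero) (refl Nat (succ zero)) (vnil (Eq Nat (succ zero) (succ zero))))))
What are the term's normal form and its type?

reduced normal form:
  vcons (Eq Nat (succ zero) (succ zero)) (succ (succ (succ zero))) (refl Nat (succ zero)) (vcons (Eq Nat (succ zero) (succ zero)) (succ (succ zero)) (refl Nat (succ zero)) (vcons (Eq Nat (succ zero) (succ zero)) (succ zero) (refl Nat (succ zero)) (vcons (Eq Nat (succ zero) (succ zero)) zero (refl Nat (succ zero)) (vnil (Eq Nat (succ zero) (succ zero))))))
type:
  Vec (Eq Nat (succ zero) (succ zero)) (succ (succ (succ (succ zero))))
observation: reduction starts at an elimNat iota-redex, and 22 normal-order steps reach the normal form.


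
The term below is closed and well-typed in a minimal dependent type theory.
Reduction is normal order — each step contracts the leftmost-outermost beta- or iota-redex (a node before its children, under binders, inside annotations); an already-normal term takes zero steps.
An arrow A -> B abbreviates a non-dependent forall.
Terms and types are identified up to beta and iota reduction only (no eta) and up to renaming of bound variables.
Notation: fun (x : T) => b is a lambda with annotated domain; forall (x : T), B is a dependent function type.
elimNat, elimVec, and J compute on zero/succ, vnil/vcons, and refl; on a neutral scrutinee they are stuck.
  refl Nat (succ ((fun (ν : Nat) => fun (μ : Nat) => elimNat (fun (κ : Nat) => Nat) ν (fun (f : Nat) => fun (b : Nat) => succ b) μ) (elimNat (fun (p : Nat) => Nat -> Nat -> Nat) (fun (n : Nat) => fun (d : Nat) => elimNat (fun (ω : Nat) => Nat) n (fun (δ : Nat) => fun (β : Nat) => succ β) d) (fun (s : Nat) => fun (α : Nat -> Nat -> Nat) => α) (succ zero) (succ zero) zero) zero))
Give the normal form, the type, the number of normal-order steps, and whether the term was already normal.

normal form:
  refl Nat (succ (succ zero))
inferred type:
  Eq Nat (succ (succ zero)) (succ (succ zero))
steps to reach normal form (normal order): 10
started in normal form: no
first redex: a beta-redex


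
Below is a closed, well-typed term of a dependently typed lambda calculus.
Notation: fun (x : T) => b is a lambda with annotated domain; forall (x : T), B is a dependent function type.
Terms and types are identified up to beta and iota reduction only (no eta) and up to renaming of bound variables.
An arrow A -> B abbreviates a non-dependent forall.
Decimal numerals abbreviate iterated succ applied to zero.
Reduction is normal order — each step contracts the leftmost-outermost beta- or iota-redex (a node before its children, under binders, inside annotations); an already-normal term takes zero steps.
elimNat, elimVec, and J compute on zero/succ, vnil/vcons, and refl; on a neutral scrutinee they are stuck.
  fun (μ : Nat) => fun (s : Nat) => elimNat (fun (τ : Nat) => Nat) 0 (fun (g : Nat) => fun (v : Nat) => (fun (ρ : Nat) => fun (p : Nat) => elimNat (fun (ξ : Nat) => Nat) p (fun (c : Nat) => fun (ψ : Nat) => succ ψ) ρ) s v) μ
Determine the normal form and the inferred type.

resulting normal form:
  fun (μ : Nat) => fun (s : Nat) => elimNat (fun (τ : Nat) => Nat) 0 (fun (g : Nat) => fun (v : Nat) => elimNat (fun (ρ : Nat) => Nat) v (fun (p : Nat) => fun (ξ : Nat) => succ ξ) s) μ
inferred type:
  Nat -> Nat -> Nat
observation: the leftmost-outermost redex is a beta-redex, and normalization takes 2 steps.


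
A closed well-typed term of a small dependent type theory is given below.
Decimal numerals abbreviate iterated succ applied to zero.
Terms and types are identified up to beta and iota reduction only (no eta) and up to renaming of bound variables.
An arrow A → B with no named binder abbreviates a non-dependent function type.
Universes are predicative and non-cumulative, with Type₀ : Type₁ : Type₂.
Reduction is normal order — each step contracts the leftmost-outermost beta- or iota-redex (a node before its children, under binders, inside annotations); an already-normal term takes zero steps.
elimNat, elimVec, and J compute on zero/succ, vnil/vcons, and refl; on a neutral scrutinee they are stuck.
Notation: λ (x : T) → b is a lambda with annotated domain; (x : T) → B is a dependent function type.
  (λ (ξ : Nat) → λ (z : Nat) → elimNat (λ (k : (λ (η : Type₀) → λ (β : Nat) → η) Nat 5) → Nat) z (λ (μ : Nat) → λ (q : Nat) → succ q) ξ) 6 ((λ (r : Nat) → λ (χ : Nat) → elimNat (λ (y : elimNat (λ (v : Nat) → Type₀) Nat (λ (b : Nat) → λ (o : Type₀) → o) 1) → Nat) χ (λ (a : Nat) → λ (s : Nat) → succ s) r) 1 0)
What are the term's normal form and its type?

normal form:
  7
the term's type:
  Nat
observation: normalization takes exactly 27 steps under the normal-order strategy.


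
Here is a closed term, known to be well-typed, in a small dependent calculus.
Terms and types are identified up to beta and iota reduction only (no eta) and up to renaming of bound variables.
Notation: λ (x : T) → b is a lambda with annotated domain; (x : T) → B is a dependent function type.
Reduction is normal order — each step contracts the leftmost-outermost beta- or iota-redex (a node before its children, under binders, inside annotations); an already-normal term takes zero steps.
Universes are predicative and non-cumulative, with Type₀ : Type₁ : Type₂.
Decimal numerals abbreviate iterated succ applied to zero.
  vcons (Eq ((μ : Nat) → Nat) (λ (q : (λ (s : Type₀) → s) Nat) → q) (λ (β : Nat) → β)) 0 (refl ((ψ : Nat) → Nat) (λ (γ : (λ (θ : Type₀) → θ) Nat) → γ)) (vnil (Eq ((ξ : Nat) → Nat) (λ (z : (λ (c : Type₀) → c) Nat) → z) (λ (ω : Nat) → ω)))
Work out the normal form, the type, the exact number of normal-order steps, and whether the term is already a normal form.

reduced normal form:
  vcons (Eq ((μ : Nat) → Nat) (λ (q : Nat) → q) (λ (s : Nat) → s)) 0 (refl ((β : Nat) → Nat) (λ (ψ : Nat) → ψ)) (vnil (Eq ((γ : Nat) → Nat) (λ (θ : Nat) → θ) (λ (ξ : Nat) → ξ)))
the term's type:
  Vec (Eq ((μ : Nat) → Nat) (λ (q : Nat) → q) (λ (s : Nat) → s)) 1
normal-order step count: 3
started in normal form: no
first redex: a beta-redex


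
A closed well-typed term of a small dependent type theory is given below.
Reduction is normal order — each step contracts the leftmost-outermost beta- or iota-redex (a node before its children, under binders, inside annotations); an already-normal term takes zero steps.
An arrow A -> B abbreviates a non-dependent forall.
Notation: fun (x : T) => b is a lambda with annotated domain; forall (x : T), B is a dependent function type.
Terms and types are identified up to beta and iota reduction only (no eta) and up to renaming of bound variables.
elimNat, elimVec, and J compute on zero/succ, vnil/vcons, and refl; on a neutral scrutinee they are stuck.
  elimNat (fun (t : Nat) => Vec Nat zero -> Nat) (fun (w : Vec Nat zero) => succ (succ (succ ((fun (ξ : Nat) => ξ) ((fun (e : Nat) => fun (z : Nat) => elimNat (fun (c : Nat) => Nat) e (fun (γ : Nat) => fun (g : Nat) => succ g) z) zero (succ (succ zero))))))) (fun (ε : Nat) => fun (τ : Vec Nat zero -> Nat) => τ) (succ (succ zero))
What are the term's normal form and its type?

normal form:
  fun (t : Vec Nat zero) => succ (succ (succ (succ (succ zero))))
the term's type:
  Vec Nat zero -> Nat
observation: 17 normal-order steps normalize the term, beginning with an elimNat iota-redex.


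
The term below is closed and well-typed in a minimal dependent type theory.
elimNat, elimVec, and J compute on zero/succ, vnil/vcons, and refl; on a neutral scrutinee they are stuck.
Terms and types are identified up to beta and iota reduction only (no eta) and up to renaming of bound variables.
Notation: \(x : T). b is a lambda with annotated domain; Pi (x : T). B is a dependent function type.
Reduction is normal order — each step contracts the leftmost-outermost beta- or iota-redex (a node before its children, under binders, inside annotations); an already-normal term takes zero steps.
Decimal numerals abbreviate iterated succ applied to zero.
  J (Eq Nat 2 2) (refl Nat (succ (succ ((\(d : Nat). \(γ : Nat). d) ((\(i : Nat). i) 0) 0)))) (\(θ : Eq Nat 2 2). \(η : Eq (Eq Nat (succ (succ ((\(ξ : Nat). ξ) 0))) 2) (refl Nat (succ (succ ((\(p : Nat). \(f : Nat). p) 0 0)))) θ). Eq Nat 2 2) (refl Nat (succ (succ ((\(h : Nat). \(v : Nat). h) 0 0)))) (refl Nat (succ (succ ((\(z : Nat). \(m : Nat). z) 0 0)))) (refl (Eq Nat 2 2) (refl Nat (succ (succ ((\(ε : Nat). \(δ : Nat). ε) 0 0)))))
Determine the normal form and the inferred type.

normal form:
  refl Nat 2
type:
  Eq Nat 2 2
observation: 3 normal-order steps normalize the term, beginning with a J iota-redex.


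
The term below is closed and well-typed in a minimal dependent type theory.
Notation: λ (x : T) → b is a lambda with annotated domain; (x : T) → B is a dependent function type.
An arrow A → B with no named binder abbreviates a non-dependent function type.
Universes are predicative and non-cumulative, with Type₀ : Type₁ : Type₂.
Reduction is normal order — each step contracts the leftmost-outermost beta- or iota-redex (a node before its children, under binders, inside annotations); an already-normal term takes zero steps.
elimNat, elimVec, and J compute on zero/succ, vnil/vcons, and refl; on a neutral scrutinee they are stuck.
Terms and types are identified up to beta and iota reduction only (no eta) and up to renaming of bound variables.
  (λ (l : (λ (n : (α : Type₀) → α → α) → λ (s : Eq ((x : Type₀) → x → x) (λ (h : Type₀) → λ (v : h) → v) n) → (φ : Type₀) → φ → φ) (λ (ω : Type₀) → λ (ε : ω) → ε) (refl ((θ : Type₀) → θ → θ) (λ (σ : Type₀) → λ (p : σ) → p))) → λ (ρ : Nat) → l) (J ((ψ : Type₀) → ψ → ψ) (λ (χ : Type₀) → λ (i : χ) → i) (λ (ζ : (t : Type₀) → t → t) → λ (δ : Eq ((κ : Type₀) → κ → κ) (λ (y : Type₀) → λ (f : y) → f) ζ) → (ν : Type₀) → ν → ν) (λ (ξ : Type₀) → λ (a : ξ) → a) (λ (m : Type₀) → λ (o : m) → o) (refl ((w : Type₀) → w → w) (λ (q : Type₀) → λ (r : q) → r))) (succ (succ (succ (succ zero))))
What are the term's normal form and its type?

normal form:
  λ (l : Type₀) → λ (n : l) → n
inferred type:
  (l : Type₀) → l → l


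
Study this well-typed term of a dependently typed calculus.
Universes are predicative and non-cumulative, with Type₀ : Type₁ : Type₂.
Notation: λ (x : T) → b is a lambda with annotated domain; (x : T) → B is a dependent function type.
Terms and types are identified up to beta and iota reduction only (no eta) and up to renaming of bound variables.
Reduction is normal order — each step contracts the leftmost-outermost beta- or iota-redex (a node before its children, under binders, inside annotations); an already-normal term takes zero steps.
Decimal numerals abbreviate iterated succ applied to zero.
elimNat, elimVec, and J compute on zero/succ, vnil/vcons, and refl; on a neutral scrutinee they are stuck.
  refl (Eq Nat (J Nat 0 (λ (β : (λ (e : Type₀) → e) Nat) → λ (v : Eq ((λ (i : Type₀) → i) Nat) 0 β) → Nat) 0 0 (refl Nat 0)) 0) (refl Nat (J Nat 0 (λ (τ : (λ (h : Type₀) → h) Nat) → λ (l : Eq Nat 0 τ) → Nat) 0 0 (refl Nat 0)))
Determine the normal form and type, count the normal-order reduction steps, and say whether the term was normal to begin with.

reduced normal form:
  refl (Eq Nat 0 0) (refl Nat 0)
type:
  Eq (Eq Nat 0 0) (refl Nat 0) (refl Nat 0)
normal-order step count: 2
term was already normal: no
first contracted redex: a J iota-redex


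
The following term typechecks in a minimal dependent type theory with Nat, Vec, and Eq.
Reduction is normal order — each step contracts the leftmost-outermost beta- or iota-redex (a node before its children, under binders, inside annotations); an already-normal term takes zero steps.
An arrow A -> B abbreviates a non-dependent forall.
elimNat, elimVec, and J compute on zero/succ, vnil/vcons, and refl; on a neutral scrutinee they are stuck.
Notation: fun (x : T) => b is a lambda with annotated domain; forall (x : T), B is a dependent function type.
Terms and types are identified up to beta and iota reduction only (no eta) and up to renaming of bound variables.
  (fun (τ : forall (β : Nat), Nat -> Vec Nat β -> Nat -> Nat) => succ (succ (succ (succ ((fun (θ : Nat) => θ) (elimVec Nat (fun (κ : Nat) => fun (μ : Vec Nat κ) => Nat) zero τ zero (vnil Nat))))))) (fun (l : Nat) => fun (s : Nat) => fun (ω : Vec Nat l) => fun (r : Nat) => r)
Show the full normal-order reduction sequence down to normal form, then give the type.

reduction (normal order):
  (fun (τ : forall (β : Nat), Nat -> Vec Nat β -> Nat -> Nat) => succ (succ (succ (succ ((fun (θ : Nat) => θ) (elimVec Nat (fun (κ : Nat) => fun (μ : Vec Nat κ) => Nat) zero τ zero (vnil Nat))))))) (fun (l : Nat) => fun (s : Nat) => fun (ω : Vec Nat l) => fun (r : Nat) => r)
  ~> succ (succ (succ (succ ((fun (τ : Nat) => τ) (elimVec Nat (fun (β : Nat) => fun (θ : Vec Nat β) => Nat) zero (fun (κ : Nat) => fun (μ : Nat) => fun (l : Vec Nat κ) => fun (s : Nat) => s) zero (vnil Nat))))))
  ~> succ (succ (succ (succ (elimVec Nat (fun (τ : Nat) => fun (β : Vec Nat τ) => Nat) zero (fun (θ : Nat) => fun (κ : Nat) => fun (μ : Vec Nat θ) => fun (l : Nat) => l) zero (vnil Nat)))))
  ~> succ (succ (succ (succ zero)))
inferred type:
  Nat


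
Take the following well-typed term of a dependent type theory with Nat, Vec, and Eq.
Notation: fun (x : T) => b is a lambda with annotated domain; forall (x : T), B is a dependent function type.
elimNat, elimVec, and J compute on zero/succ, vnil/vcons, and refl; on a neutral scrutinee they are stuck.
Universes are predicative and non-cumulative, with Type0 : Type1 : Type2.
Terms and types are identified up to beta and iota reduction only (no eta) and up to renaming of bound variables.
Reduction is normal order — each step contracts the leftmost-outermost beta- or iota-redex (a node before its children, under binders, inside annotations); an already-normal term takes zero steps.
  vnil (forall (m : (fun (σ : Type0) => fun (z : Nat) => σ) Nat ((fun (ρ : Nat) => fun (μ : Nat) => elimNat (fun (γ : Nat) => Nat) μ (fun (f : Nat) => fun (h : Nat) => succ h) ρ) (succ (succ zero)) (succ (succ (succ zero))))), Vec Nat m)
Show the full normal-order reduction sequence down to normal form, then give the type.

normal-order reduction sequence:
  vnil (forall (m : (fun (σ : Type0) => fun (z : Nat) => σ) Nat ((fun (ρ : Nat) => fun (μ : Nat) => elimNat (fun (γ : Nat) => Nat) μ (fun (f : Nat) => fun (h : Nat) => succ h) ρ) (succ (succ zero)) (succ (succ (succ zero))))), Vec Nat m)
  ~> vnil (forall (m : (fun (σ : Nat) => Nat) ((fun (z : Nat) => fun (ρ : Nat) => elimNat (fun (μ : Nat) => Nat) ρ (fun (γ : Nat) => fun (f : Nat) => succ f) z) (succ (succ zero)) (succ (succ (succ zero))))), Vec Nat m)
  ~> vnil (forall (m : Nat), Vec Nat m)
the term's type:
  Vec (forall (m : Nat), Vec Nat m) zero


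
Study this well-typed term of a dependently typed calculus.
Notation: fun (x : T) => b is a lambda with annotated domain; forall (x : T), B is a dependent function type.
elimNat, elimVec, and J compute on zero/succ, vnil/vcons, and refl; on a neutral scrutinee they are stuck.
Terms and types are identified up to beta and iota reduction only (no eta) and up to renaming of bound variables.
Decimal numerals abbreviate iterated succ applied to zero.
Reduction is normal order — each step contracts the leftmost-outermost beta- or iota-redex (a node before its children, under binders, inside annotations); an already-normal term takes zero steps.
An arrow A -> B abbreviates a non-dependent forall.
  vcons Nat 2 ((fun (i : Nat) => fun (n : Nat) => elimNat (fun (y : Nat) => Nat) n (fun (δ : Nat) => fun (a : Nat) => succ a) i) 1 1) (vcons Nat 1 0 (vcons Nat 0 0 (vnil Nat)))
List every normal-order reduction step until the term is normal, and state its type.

normal-order reduction:
  vcons Nat 2 ((fun (i : Nat) => fun (n : Nat) => elimNat (fun (y : Nat) => Nat) n (fun (δ : Nat) => fun (a : Nat) => succ a) i) 1 1) (vcons Nat 1 0 (vcons Nat 0 0 (vnil Nat)))
  ~> vcons Nat 2 ((fun (i : Nat) => elimNat (fun (n : Nat) => Nat) i (fun (y : Nat) => fun (δ : Nat) => succ δ) 1) 1) (vcons Nat 1 0 (vcons Nat 0 0 (vnil Nat)))
  ~> vcons Nat 2 (elimNat (fun (i : Nat) => Nat) 1 (fun (n : Nat) => fun (y : Nat) => succ y) 1) (vcons Nat 1 0 (vcons Nat 0 0 (vnil Nat)))
  ~> vcons Nat 2 ((fun (i : Nat) => fun (n : Nat) => succ n) 0 (elimNat (fun (y : Nat) => Nat) 1 (fun (δ : Nat) => fun (a : Nat) => succ a) 0)) (vcons Nat 1 0 (vcons Nat 0 0 (vnil Nat)))
  ~> vcons Nat 2 ((fun (i : Nat) => succ i) (elimNat (fun (n : Nat) => Nat) 1 (fun (y : Nat) => fun (δ : Nat) => succ δ) 0)) (vcons Nat 1 0 (vcons Nat 0 0 (vnil Nat)))
  ~> vcons Nat 2 (succ (elimNat (fun (i : Nat) => Nat) 1 (fun (n : Nat) => fun (y : Nat) => succ y) 0)) (vcons Nat 1 0 (vcons Nat 0 0 (vnil Nat)))
  ~> vcons Nat 2 2 (vcons Nat 1 0 (vcons Nat 0 0 (vnil Nat)))
the term's type:
  Vec Nat 3


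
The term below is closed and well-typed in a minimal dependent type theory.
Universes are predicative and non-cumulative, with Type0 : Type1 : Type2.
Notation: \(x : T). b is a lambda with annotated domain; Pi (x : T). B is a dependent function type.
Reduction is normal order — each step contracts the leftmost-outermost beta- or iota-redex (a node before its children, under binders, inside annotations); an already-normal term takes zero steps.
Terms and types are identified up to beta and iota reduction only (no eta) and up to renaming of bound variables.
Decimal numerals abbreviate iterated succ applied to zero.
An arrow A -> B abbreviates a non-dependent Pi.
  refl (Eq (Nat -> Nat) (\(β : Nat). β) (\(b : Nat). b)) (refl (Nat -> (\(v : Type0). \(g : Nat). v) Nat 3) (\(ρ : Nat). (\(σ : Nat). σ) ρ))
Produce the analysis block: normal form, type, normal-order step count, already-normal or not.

reduced normal form:
  refl (Eq (Nat -> Nat) (\(β : Nat). β) (\(b : Nat). b)) (refl (Nat -> Nat) (\(v : Nat). v))
inferred type:
  Eq (Eq (Nat -> Nat) (\(β : Nat). β) (\(b : Nat). b)) (refl (Nat -> Nat) (\(v : Nat). v)) (refl (Nat -> Nat) (\(g : Nat). g))
reduction steps (normal order): 3
already normal: no
first contracted redex: a beta-redex


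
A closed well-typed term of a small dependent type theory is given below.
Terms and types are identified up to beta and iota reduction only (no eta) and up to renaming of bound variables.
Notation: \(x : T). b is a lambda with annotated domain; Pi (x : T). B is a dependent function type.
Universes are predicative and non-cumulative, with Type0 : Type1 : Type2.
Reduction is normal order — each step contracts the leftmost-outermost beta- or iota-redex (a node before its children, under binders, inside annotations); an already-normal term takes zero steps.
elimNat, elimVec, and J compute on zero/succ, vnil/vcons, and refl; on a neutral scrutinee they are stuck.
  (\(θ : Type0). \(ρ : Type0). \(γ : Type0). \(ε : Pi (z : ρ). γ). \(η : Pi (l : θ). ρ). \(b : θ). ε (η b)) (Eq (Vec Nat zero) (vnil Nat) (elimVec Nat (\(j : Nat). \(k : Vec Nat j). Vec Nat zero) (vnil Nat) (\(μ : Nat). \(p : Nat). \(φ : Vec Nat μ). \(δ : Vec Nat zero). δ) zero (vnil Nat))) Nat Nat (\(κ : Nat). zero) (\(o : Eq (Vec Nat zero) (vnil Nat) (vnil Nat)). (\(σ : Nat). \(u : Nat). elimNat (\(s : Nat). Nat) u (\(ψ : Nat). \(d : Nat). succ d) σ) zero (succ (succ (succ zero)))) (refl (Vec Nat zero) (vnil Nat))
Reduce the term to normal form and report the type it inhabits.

reduced normal form:
  zero
type:
  Nat
observation: the first redex contracted is a beta-redex; the normal form is reached in 7 normal-order steps.


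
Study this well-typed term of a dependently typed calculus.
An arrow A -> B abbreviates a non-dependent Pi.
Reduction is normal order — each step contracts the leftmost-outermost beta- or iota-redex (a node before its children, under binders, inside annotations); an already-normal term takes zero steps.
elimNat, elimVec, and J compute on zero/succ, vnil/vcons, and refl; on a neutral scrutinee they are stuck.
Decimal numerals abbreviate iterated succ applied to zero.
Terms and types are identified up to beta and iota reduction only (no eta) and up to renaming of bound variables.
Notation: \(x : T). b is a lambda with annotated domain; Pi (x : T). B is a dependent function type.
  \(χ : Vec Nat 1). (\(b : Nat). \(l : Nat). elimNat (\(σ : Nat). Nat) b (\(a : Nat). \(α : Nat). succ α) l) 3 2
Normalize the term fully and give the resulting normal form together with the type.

resulting normal form:
  \(χ : Vec Nat 1). 5
type:
  Vec Nat 1 -> Nat
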